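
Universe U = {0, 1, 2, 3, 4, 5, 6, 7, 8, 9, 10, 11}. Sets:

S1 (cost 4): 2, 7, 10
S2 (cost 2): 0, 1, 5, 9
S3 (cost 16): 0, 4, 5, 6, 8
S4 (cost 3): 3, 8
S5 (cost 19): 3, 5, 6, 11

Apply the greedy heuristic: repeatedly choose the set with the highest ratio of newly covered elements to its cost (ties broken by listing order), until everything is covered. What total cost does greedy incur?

44

Pick 1: S2 adds 4 new (0, 1, 5, 9) at cost 2 (ratio 4/2).
Pick 2: S1 adds 3 new (2, 7, 10) at cost 4 (ratio 3/4).
Pick 3: S4 adds 2 new (3, 8) at cost 3 (ratio 2/3).
Pick 4: S3 adds 2 new (4, 6) at cost 16 (ratio 2/16).
Pick 5: S5 adds 1 new (11) at cost 19 (ratio 1/19).
Greedy total cost: 2 + 4 + 3 + 16 + 19 = 44. (The true optimum is 41, so greedy overshoots here.)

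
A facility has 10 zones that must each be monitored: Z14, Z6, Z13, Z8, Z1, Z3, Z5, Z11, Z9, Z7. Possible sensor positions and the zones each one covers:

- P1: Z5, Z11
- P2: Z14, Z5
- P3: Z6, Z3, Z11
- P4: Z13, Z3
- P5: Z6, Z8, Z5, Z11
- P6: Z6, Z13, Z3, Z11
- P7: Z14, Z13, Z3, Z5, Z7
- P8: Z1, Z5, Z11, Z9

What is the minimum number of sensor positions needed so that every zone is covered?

3

P5, P7, P8 together cover {Z14, Z6, Z13, Z8, Z1, Z3, Z5, Z11, Z9, Z7} — every zone.
No 2 of the 8 sensor positions cover everything (all 28 pairs fall short), so 3 is minimum.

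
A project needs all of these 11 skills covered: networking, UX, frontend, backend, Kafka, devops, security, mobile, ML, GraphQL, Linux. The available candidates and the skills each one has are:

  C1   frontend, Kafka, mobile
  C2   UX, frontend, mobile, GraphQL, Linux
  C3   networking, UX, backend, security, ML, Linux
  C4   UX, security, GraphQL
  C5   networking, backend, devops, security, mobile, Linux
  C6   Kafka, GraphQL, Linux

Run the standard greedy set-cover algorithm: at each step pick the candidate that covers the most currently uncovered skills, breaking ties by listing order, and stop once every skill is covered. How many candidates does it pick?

4

Pick 1: C3 covers 6 new skills (networking, UX, backend, security, ML, Linux).
Pick 2: C1 covers 3 new skills (frontend, Kafka, mobile).
Pick 3: C2 covers 1 new skills (GraphQL).
Pick 4: C5 covers 1 new skills (devops).
Greedy uses 4 candidates.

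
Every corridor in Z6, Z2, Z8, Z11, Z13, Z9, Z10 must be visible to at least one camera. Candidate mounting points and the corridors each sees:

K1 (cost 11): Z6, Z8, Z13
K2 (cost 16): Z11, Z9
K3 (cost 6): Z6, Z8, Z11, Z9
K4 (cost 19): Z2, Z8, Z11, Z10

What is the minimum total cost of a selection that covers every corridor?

36

K1, K3, K4 cover every corridor at cost 11 + 6 + 19 = 36.
Any cover uses at least 3 camera mounts; among all covering selections none totals below 36.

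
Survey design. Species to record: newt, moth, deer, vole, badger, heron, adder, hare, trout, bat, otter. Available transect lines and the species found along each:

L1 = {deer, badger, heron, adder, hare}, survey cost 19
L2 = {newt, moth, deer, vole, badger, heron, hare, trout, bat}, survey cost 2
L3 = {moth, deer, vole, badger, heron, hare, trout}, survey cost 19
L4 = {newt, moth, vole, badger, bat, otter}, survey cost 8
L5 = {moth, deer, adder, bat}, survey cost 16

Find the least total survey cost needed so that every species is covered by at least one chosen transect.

L2, L4, L5 cover every species at survey cost 2 + 8 + 16 = 26.
Any cover uses at least 3 transects; among all covering selections none totals below 26.

26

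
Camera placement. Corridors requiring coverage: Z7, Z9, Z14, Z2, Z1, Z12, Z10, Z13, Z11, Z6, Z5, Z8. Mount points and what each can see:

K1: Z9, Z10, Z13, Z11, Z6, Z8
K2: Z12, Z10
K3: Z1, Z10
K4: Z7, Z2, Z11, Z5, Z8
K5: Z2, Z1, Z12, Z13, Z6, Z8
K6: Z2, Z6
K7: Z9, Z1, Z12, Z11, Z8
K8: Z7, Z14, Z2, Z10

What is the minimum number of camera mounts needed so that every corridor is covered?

K1, K4, K5, K8 together cover {Z7, Z9, Z14, Z2, Z1, Z12, Z10, Z13, Z11, Z6, Z5, Z8} — every corridor.
No 3 of the 8 camera mounts cover everything (all 56 triples fall short), so 4 is minimum.

4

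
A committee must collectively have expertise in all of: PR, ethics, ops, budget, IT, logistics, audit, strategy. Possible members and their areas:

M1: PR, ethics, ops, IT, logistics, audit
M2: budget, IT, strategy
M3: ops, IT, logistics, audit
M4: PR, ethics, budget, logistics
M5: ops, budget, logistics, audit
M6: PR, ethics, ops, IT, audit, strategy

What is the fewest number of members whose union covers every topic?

2

M1, M2 together cover {PR, ethics, ops, budget, IT, logistics, audit, strategy} — every topic.
No single member contains all 8 topics, so 2 is optimal.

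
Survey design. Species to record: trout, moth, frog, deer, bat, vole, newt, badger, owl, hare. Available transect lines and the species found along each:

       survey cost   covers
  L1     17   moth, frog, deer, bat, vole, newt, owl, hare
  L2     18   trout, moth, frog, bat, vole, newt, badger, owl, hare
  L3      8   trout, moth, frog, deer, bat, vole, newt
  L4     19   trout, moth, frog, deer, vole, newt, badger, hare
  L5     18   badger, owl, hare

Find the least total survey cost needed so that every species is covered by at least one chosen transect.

26

L2, L3 cover every species at survey cost 18 + 8 = 26.
Any cover uses at least 2 transects; among all covering selections none totals below 26.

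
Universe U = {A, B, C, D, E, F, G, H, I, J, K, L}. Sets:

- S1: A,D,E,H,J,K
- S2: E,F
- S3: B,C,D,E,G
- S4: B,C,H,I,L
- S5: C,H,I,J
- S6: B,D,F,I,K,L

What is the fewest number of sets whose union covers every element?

3

S1, S3, S6 together cover {A, B, C, D, E, F, G, H, I, J, K, L} — every element.
No 2 of the 6 sets cover everything (all 15 pairs fall short), so 3 is minimum.
Greedy (largest uncovered first) would take S1, S4, S2, S3 — 4 sets — but 3 suffice.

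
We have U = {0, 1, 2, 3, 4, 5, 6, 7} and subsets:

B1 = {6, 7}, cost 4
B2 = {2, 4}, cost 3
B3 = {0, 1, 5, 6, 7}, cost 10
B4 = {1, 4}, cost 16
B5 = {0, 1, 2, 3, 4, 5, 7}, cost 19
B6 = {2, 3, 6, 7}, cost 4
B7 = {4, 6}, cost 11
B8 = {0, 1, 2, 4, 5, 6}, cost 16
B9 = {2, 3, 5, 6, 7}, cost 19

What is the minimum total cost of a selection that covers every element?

B2, B3, B6 cover every element at cost 3 + 10 + 4 = 17.
Any cover uses at least 2 sets; among all covering selections none totals below 17.

17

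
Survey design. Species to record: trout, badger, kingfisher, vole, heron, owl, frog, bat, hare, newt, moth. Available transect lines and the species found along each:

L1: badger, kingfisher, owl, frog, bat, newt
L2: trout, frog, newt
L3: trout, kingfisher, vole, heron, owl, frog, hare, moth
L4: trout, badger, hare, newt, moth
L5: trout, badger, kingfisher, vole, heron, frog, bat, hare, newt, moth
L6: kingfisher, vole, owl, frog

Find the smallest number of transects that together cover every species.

2

L1, L3 together cover {trout, badger, kingfisher, vole, heron, owl, frog, bat, hare, newt, moth} — every species.
No single transect contains all 11 species, so 2 is optimal.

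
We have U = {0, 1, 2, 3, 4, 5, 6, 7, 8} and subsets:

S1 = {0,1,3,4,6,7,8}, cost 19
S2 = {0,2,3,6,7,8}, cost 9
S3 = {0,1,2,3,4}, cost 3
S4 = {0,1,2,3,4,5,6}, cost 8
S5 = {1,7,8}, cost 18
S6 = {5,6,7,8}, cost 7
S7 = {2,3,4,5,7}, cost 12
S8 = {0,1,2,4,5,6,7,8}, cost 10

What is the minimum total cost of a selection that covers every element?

10

S3, S6 cover every element at cost 3 + 7 = 10.
Any cover uses at least 2 sets; among all covering selections none totals below 10.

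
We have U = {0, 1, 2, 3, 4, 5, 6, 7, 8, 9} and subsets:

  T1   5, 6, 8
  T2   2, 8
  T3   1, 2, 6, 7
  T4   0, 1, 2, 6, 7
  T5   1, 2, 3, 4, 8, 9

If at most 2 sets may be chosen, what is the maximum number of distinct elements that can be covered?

Choosing T4, T5 covers {0, 1, 2, 3, 4, 6, 7, 8, 9} — 9 elements.
No choice of 2 sets does better; here 5 is left uncovered.

9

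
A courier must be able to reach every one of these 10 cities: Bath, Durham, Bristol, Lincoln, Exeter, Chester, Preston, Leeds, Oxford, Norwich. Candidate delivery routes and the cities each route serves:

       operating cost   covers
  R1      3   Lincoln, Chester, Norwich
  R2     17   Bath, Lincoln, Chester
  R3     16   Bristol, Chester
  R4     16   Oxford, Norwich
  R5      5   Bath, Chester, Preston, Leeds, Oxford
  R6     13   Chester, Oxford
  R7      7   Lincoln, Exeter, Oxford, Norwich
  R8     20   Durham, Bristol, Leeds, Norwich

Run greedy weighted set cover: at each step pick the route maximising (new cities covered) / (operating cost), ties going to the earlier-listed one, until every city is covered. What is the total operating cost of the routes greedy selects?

Pick 1: R1 adds 3 new (Lincoln, Chester, Norwich) at operating cost 3 (ratio 3/3).
Pick 2: R5 adds 4 new (Bath, Preston, Leeds, Oxford) at operating cost 5 (ratio 4/5).
Pick 3: R7 adds 1 new (Exeter) at operating cost 7 (ratio 1/7).
Pick 4: R8 adds 2 new (Durham, Bristol) at operating cost 20 (ratio 2/20).
Greedy total operating cost: 3 + 5 + 7 + 20 = 35. (The true optimum is 32, so greedy overshoots here.)

35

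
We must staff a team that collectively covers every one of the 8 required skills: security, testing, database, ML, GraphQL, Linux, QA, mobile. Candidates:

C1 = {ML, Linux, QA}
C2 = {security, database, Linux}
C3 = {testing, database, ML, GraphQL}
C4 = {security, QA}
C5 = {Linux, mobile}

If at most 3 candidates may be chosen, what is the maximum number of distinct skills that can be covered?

Choosing C3, C4, C5 covers {security, testing, database, ML, GraphQL, Linux, QA, mobile} — 8 skills.
That is all 8 skills.

8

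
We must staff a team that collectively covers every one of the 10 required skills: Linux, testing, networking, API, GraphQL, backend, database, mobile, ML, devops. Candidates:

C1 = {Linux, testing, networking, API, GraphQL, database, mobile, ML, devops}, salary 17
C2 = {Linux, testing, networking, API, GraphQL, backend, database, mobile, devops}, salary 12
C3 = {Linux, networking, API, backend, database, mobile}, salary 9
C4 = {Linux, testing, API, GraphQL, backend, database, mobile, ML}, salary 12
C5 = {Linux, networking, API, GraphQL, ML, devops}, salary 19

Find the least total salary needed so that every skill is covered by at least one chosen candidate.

C2, C4 cover every skill at salary 12 + 12 = 24.
Any cover uses at least 2 candidates; among all covering selections none totals below 24.

24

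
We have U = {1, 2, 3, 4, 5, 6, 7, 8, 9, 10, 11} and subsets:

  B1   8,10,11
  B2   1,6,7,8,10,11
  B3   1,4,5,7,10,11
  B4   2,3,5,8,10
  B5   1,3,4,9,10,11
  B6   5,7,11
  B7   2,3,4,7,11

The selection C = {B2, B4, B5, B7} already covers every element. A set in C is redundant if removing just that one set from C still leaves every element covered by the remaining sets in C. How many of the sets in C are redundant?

1

Drop B2: 6 uncovered — not redundant.
Drop B4: 5 uncovered — not redundant.
Drop B5: 9 uncovered — not redundant.
Drop B7: the rest still cover every element — redundant.
1 redundant: B7.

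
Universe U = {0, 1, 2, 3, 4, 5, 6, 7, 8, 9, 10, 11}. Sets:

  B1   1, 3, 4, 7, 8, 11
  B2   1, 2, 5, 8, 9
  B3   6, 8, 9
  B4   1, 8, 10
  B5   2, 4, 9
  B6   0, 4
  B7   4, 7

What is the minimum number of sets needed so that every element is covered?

5

B1, B2, B3, B4, B6 together cover {0, 1, 2, 3, 4, 5, 6, 7, 8, 9, 10, 11} — every element.
No 4 of the 7 sets cover everything (all 35 size-4 selections fall short), so 5 is minimum.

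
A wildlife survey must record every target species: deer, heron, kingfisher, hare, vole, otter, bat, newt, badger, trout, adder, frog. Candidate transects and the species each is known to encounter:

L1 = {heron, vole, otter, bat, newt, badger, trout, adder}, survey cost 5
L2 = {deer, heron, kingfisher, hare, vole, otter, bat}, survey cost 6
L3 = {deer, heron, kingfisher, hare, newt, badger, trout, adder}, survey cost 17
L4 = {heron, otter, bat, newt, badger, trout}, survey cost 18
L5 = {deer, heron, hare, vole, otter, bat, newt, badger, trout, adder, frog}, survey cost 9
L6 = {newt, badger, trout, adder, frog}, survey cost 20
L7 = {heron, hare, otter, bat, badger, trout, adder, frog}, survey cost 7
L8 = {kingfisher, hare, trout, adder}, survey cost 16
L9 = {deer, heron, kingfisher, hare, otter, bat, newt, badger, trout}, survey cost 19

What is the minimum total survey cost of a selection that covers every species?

15

L2, L5 cover every species at survey cost 6 + 9 = 15.
Any cover uses at least 2 transects; among all covering selections none totals below 15.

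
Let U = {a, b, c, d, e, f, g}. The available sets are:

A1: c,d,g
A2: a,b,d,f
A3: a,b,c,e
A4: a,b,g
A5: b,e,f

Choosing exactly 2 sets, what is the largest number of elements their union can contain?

Choosing A1, A2 covers {a, b, c, d, f, g} — 6 elements.
No choice of 2 sets does better; here e is left uncovered.

6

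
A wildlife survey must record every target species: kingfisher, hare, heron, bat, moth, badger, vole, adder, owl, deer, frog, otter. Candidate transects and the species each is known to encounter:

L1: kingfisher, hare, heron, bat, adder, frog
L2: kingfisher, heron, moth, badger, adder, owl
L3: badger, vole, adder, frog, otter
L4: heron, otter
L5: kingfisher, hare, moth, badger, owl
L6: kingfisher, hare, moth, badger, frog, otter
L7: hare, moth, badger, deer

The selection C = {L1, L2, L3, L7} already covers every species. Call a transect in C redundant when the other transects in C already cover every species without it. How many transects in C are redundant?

Drop L1: bat uncovered — not redundant.
Drop L2: owl uncovered — not redundant.
Drop L3: vole, otter uncovered — not redundant.
Drop L7: deer uncovered — not redundant.
None of the transects in C is redundant.

0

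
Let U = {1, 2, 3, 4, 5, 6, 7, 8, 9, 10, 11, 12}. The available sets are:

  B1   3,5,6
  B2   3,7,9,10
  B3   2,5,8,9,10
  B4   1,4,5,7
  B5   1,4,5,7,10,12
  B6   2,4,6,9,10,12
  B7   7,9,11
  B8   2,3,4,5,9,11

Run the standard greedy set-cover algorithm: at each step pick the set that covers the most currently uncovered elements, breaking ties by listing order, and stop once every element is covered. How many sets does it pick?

4

Pick 1: B5 covers 6 new elements (1, 4, 5, 7, 10, 12).
Pick 2: B8 covers 4 new elements (2, 3, 9, 11).
Pick 3: B1 covers 1 new elements (6).
Pick 4: B3 covers 1 new elements (8).
Greedy uses 4 sets.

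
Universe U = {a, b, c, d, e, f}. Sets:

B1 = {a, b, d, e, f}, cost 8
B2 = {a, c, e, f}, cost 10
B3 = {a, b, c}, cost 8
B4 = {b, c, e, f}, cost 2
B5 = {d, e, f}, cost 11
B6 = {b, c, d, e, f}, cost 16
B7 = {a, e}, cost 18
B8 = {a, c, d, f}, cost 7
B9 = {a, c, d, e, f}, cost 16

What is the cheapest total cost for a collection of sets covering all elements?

9

B4, B8 cover every element at cost 2 + 7 = 9.
Any cover uses at least 2 sets; among all covering selections none totals below 9.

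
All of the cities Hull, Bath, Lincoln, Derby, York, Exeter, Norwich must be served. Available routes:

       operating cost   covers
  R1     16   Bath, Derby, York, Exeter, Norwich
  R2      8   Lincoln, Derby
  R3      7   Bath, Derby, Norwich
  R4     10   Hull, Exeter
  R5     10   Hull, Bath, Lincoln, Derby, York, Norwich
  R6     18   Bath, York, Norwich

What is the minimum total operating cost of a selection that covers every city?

20

R4, R5 cover every city at operating cost 10 + 10 = 20.
Any cover uses at least 2 routes; among all covering selections none totals below 20.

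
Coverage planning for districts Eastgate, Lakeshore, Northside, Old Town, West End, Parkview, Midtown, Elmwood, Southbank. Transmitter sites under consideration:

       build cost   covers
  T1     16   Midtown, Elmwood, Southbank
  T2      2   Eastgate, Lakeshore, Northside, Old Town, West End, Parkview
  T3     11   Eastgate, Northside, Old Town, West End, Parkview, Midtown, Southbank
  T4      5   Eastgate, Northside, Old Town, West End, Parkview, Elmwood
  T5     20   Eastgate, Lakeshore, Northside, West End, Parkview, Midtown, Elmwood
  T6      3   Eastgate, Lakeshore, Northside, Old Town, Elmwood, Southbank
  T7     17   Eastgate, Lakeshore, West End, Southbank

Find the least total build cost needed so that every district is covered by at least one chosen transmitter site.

14

T3, T6 cover every district at build cost 11 + 3 = 14.
Any cover uses at least 2 transmitter sites; among all covering selections none totals below 14.
Greedy by coverage-per-build cost would pick T2, T6, T3 for 16 — worse than the optimum 14.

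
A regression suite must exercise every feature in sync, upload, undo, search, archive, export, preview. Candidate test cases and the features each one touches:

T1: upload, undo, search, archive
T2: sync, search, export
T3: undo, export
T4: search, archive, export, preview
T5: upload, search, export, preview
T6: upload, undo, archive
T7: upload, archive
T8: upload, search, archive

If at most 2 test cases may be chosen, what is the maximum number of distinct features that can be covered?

6

Choosing T1, T2 covers {sync, upload, undo, search, archive, export} — 6 features.
No choice of 2 test cases does better; here preview is left uncovered.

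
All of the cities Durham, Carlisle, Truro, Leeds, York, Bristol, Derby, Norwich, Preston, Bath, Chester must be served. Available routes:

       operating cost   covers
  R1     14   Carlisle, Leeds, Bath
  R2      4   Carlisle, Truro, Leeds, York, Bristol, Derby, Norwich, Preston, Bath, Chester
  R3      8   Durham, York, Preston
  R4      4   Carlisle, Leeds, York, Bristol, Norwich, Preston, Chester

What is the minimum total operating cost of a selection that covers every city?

R2, R3 cover every city at operating cost 4 + 8 = 12.
Any cover uses at least 2 routes; among all covering selections none totals below 12.

12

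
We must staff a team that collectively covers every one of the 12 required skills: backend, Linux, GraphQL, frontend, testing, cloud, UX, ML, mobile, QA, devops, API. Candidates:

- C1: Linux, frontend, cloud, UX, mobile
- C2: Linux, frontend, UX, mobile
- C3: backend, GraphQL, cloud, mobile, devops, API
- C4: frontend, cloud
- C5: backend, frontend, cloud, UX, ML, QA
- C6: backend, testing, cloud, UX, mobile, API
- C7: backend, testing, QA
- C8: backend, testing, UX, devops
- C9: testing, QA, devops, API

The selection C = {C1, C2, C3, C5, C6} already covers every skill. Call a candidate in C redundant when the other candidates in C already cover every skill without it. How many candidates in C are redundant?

Drop C1: the rest still cover every skill — redundant.
Drop C2: the rest still cover every skill — redundant.
Drop C3: GraphQL, devops uncovered — not redundant.
Drop C5: ML, QA uncovered — not redundant.
Drop C6: testing uncovered — not redundant.
2 redundant: C1, C2.

2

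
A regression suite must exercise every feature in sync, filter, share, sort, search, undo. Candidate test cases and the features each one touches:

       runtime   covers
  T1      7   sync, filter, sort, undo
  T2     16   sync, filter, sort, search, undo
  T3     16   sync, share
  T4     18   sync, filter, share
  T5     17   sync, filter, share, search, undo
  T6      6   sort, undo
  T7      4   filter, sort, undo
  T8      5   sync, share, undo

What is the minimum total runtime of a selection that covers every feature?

21

T2, T8 cover every feature at runtime 16 + 5 = 21.
Any cover uses at least 2 test cases; among all covering selections none totals below 21.
Greedy by coverage-per-runtime would pick T7, T8, T2 for 25 — worse than the optimum 21.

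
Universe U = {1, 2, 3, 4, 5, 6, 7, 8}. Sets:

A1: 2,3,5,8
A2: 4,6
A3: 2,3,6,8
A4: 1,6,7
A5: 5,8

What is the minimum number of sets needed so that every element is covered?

A1, A2, A4 together cover {1, 2, 3, 4, 5, 6, 7, 8} — every element.
No 2 of the 5 sets cover everything (all 10 pairs fall short), so 3 is minimum.

3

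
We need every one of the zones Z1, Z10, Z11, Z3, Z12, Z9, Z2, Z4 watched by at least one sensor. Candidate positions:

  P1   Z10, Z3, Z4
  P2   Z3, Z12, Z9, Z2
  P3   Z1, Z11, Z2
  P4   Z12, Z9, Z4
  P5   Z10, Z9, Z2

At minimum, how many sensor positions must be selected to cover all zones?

3

P1, P2, P3 together cover {Z1, Z10, Z11, Z3, Z12, Z9, Z2, Z4} — every zone.
No 2 of the 5 sensor positions cover everything (all 10 pairs fall short), so 3 is minimum.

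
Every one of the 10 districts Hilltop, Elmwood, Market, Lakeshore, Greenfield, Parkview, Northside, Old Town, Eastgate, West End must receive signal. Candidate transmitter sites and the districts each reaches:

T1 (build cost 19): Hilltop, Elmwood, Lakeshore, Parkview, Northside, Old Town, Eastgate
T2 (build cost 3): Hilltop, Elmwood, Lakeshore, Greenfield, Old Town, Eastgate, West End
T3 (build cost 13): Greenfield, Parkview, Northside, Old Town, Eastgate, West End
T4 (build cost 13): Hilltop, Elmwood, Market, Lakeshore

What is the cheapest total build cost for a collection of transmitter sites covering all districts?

26

T3, T4 cover every district at build cost 13 + 13 = 26.
Any cover uses at least 2 transmitter sites; among all covering selections none totals below 26.
Greedy by coverage-per-build cost would pick T2, T3, T4 for 29 — worse than the optimum 26.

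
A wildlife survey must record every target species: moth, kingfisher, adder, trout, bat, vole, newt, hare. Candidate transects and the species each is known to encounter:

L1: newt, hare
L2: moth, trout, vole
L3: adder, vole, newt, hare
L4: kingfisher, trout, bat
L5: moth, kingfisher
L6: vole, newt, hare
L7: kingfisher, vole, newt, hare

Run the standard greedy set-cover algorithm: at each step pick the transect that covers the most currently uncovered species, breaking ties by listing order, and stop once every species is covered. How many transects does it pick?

Pick 1: L3 covers 4 new species (adder, vole, newt, hare).
Pick 2: L4 covers 3 new species (kingfisher, trout, bat).
Pick 3: L2 covers 1 new species (moth).
Greedy uses 3 transects.

3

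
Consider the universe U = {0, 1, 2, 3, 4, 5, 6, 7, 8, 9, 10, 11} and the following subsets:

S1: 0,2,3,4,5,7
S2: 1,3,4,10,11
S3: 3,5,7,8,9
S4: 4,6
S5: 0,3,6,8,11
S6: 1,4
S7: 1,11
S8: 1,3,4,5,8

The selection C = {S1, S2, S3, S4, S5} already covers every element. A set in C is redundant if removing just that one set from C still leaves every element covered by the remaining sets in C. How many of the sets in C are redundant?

2

Drop S1: 2 uncovered — not redundant.
Drop S2: 1, 10 uncovered — not redundant.
Drop S3: 9 uncovered — not redundant.
Drop S4: the rest still cover every element — redundant.
Drop S5: the rest still cover every element — redundant.
2 redundant: S4, S5.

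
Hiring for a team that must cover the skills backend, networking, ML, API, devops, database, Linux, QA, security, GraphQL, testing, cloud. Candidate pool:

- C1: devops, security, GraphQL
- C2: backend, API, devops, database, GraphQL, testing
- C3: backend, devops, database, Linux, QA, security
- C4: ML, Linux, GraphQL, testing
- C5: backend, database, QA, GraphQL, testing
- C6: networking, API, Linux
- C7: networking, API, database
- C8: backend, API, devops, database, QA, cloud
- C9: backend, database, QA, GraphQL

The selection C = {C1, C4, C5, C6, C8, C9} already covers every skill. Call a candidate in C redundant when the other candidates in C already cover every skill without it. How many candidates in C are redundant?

Drop C1: security uncovered — not redundant.
Drop C4: ML uncovered — not redundant.
Drop C5: the rest still cover every skill — redundant.
Drop C6: networking uncovered — not redundant.
Drop C8: cloud uncovered — not redundant.
Drop C9: the rest still cover every skill — redundant.
2 redundant: C5, C9.

2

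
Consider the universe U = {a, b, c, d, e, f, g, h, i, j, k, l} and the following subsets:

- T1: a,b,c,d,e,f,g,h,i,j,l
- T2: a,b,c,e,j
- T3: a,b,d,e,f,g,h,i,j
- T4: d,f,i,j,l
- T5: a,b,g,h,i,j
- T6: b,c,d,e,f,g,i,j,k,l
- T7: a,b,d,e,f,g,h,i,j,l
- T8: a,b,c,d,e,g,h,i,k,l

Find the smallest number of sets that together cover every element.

T1, T6 together cover {a, b, c, d, e, f, g, h, i, j, k, l} — every element.
No single set contains all 12 elements, so 2 is optimal.

2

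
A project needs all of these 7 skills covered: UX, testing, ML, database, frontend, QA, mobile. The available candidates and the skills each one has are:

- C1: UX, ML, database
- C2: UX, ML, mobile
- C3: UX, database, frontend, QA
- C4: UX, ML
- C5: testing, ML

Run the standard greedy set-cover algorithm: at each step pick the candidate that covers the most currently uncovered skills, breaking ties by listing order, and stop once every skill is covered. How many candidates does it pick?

Pick 1: C3 covers 4 new skills (UX, database, frontend, QA).
Pick 2: C2 covers 2 new skills (ML, mobile).
Pick 3: C5 covers 1 new skills (testing).
Greedy uses 3 candidates.

3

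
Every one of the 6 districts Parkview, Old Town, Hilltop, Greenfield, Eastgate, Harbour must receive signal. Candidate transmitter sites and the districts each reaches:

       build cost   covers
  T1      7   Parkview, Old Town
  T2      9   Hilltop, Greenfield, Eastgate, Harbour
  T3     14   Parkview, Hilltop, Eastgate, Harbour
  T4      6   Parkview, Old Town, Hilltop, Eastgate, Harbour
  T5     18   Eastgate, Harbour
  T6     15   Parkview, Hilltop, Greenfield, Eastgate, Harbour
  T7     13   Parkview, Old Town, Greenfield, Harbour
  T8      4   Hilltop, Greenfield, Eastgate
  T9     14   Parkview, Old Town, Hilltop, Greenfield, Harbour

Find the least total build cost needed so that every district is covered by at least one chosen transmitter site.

10

T4, T8 cover every district at build cost 6 + 4 = 10.
Any cover uses at least 2 transmitter sites; among all covering selections none totals below 10.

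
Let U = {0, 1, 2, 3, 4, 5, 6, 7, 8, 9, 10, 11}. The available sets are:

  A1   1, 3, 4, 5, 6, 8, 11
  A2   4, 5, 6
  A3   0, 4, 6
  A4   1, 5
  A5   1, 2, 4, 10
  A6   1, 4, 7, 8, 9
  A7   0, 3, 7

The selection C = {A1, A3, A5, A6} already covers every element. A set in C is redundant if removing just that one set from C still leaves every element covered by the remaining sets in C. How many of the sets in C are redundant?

0

Drop A1: 3, 5, 11 uncovered — not redundant.
Drop A3: 0 uncovered — not redundant.
Drop A5: 2, 10 uncovered — not redundant.
Drop A6: 7, 9 uncovered — not redundant.
None of the sets in C is redundant.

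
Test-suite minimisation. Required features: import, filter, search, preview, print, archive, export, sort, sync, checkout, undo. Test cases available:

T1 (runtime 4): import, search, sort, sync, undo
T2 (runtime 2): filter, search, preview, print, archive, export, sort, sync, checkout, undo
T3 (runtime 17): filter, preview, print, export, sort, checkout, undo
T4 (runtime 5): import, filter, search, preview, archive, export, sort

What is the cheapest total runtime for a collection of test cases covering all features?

6

T1, T2 cover every feature at runtime 4 + 2 = 6.
Any cover uses at least 2 test cases; among all covering selections none totals below 6.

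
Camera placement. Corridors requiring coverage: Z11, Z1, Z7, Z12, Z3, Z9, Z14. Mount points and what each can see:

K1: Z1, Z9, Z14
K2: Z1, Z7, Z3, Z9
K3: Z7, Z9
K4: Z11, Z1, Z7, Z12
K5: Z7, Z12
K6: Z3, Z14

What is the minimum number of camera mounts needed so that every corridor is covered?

K1, K2, K4 together cover {Z11, Z1, Z7, Z12, Z3, Z9, Z14} — every corridor.
No 2 of the 6 camera mounts cover everything (all 15 pairs fall short), so 3 is minimum.

3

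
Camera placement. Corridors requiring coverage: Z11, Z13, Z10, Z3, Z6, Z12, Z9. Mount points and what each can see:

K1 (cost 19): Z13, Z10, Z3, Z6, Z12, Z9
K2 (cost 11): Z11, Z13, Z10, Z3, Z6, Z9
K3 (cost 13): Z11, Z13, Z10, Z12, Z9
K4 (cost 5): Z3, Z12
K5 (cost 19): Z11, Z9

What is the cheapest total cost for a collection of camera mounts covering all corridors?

16

K2, K4 cover every corridor at cost 11 + 5 = 16.
Any cover uses at least 2 camera mounts; among all covering selections none totals below 16.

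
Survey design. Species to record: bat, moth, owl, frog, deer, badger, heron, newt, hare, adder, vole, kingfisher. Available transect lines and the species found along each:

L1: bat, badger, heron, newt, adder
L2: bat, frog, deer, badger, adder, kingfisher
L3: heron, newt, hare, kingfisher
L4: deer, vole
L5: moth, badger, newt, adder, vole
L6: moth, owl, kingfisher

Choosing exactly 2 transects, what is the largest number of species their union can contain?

9

Choosing L2, L3 covers {bat, frog, deer, badger, heron, newt, hare, adder, kingfisher} — 9 species.
No choice of 2 transects does better; here moth, owl, vole are left uncovered.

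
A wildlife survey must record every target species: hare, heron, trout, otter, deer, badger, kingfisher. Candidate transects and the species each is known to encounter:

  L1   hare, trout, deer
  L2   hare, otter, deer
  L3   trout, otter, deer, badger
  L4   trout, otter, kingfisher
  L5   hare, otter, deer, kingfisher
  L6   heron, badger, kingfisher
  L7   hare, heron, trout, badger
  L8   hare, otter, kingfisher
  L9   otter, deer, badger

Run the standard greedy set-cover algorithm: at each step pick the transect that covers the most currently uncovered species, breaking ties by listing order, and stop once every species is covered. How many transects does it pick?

3

Pick 1: L3 covers 4 new species (trout, otter, deer, badger).
Pick 2: L5 covers 2 new species (hare, kingfisher).
Pick 3: L6 covers 1 new species (heron).
Greedy uses 3 transects. (The true minimum is 2.)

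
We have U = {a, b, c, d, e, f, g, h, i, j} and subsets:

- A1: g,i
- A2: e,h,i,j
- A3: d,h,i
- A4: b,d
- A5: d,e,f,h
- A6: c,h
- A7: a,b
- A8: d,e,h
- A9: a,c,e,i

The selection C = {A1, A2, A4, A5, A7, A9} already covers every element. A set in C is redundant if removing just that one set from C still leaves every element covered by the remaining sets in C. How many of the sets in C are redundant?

Drop A1: g uncovered — not redundant.
Drop A2: j uncovered — not redundant.
Drop A4: the rest still cover every element — redundant.
Drop A5: f uncovered — not redundant.
Drop A7: the rest still cover every element — redundant.
Drop A9: c uncovered — not redundant.
2 redundant: A4, A7.

2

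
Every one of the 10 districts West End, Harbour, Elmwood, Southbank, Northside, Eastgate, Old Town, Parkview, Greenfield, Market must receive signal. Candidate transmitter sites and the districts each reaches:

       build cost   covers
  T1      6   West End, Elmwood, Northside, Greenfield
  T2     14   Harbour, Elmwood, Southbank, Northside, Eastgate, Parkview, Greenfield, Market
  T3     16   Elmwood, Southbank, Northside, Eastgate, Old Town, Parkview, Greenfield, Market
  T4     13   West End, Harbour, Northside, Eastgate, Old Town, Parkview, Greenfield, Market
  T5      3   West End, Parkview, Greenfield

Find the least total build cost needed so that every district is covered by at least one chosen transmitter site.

T2, T4 cover every district at build cost 14 + 13 = 27.
Any cover uses at least 2 transmitter sites; among all covering selections none totals below 27.

27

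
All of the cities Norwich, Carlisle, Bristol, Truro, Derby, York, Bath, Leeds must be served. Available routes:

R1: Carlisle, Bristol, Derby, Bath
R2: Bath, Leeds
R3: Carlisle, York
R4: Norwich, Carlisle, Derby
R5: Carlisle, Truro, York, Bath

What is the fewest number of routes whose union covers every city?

R1, R2, R4, R5 together cover {Norwich, Carlisle, Bristol, Truro, Derby, York, Bath, Leeds} — every city.
No 3 of the 5 routes cover everything (all 10 triples fall short), so 4 is minimum.

4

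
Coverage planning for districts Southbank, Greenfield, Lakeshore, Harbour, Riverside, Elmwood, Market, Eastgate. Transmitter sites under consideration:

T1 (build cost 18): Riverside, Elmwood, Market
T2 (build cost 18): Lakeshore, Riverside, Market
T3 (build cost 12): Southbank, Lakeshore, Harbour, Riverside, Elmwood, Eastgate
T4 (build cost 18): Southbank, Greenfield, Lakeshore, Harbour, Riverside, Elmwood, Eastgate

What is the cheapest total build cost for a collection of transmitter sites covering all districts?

36

T1, T4 cover every district at build cost 18 + 18 = 36.
Any cover uses at least 2 transmitter sites; among all covering selections none totals below 36.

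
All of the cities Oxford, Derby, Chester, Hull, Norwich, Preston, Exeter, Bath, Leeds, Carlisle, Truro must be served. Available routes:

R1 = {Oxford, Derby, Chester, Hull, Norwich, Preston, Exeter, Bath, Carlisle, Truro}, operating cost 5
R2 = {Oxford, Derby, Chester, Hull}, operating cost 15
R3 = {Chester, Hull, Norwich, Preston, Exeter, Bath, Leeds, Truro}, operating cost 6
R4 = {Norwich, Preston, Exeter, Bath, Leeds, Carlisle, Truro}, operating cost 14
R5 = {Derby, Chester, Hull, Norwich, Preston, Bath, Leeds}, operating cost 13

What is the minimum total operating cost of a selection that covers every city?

11

R1, R3 cover every city at operating cost 5 + 6 = 11.
Any cover uses at least 2 routes; among all covering selections none totals below 11.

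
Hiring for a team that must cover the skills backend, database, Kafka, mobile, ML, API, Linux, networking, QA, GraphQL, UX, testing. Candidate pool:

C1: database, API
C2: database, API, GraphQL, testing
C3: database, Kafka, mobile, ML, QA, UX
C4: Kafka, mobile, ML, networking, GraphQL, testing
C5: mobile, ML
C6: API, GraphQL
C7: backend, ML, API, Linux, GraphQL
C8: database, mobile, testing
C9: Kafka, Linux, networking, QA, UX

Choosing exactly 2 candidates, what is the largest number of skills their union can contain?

10

Choosing C3, C7 covers {backend, database, Kafka, mobile, ML, API, Linux, QA, GraphQL, UX} — 10 skills.
No choice of 2 candidates does better; here networking, testing are left uncovered.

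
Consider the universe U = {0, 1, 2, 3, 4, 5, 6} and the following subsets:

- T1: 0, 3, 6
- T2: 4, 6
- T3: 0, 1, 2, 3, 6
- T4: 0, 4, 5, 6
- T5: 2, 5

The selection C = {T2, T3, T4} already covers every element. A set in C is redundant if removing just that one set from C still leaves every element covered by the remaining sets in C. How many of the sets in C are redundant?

Drop T2: the rest still cover every element — redundant.
Drop T3: 1, 2, 3 uncovered — not redundant.
Drop T4: 5 uncovered — not redundant.
1 redundant: T2.

1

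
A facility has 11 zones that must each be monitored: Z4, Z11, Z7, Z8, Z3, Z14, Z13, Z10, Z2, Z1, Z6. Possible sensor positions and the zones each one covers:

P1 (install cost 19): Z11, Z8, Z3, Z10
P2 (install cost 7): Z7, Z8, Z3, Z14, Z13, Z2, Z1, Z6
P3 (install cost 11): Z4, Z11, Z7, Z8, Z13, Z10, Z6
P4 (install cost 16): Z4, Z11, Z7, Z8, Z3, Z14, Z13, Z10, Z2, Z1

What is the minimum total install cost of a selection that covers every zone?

18

P2, P3 cover every zone at install cost 7 + 11 = 18.
Any cover uses at least 2 sensor positions; among all covering selections none totals below 18.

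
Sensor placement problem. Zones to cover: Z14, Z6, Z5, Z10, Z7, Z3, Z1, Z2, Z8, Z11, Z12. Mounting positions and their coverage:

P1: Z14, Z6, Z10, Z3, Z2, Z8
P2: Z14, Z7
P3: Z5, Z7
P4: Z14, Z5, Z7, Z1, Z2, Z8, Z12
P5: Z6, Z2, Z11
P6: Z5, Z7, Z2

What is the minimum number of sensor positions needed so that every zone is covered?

3

P1, P4, P5 together cover {Z14, Z6, Z5, Z10, Z7, Z3, Z1, Z2, Z8, Z11, Z12} — every zone.
No 2 of the 6 sensor positions cover everything (all 15 pairs fall short), so 3 is minimum.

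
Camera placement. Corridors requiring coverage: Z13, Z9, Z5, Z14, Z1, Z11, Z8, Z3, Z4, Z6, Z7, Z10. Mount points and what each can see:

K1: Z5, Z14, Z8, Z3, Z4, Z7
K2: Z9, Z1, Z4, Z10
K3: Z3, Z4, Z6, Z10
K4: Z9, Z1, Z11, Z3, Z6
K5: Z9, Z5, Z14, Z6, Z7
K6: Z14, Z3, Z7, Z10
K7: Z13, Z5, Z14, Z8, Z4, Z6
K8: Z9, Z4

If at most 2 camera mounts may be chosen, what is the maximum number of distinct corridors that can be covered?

Choosing K1, K4 covers {Z9, Z5, Z14, Z1, Z11, Z8, Z3, Z4, Z6, Z7} — 10 corridors.
No choice of 2 camera mounts does better; here Z13, Z10 are left uncovered.

10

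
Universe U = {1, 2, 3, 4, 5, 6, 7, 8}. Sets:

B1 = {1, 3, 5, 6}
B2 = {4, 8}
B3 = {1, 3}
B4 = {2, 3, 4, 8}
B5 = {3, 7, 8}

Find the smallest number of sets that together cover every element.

3

B1, B4, B5 together cover {1, 2, 3, 4, 5, 6, 7, 8} — every element.
No 2 of the 5 sets cover everything (all 10 pairs fall short), so 3 is minimum.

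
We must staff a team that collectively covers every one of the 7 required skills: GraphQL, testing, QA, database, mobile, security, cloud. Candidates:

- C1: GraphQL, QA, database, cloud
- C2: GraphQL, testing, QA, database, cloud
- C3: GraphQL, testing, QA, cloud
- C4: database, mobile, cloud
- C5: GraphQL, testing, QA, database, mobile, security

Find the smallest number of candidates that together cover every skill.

C1, C5 together cover {GraphQL, testing, QA, database, mobile, security, cloud} — every skill.
No single candidate contains all 7 skills, so 2 is optimal.

2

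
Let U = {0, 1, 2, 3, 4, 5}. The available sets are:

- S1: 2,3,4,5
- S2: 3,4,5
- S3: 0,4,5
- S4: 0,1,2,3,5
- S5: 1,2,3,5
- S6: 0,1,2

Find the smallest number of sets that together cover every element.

2

S1, S4 together cover {0, 1, 2, 3, 4, 5} — every element.
No single set contains all 6 elements, so 2 is optimal.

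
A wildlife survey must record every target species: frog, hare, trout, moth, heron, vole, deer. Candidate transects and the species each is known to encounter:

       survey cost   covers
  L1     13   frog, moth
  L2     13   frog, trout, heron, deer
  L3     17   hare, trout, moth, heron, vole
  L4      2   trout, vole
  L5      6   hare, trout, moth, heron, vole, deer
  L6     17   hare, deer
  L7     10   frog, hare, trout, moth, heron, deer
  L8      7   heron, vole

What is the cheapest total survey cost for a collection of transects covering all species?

12

L4, L7 cover every species at survey cost 2 + 10 = 12.
Any cover uses at least 2 transects; among all covering selections none totals below 12.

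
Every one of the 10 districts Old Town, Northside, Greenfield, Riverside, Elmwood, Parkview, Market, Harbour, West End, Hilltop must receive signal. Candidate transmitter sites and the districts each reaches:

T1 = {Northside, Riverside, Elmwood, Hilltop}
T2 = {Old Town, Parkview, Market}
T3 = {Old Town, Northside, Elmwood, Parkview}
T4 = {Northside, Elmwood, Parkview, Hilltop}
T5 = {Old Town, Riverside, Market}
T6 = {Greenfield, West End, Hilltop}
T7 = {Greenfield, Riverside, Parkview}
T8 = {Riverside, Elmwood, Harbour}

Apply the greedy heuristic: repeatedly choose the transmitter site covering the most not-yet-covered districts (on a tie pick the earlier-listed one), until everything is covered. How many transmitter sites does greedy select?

Pick 1: T1 covers 4 new districts (Northside, Riverside, Elmwood, Hilltop).
Pick 2: T2 covers 3 new districts (Old Town, Parkview, Market).
Pick 3: T6 covers 2 new districts (Greenfield, West End).
Pick 4: T8 covers 1 new districts (Harbour).
Greedy uses 4 transmitter sites.

4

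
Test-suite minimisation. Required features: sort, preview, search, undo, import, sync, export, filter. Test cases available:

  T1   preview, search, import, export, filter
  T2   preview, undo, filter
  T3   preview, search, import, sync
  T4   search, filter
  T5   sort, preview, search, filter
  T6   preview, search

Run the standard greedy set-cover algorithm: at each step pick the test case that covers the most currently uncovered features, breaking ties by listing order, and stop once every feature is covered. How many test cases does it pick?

Pick 1: T1 covers 5 new features (preview, search, import, export, filter).
Pick 2: T2 covers 1 new features (undo).
Pick 3: T3 covers 1 new features (sync).
Pick 4: T5 covers 1 new features (sort).
Greedy uses 4 test cases.

4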